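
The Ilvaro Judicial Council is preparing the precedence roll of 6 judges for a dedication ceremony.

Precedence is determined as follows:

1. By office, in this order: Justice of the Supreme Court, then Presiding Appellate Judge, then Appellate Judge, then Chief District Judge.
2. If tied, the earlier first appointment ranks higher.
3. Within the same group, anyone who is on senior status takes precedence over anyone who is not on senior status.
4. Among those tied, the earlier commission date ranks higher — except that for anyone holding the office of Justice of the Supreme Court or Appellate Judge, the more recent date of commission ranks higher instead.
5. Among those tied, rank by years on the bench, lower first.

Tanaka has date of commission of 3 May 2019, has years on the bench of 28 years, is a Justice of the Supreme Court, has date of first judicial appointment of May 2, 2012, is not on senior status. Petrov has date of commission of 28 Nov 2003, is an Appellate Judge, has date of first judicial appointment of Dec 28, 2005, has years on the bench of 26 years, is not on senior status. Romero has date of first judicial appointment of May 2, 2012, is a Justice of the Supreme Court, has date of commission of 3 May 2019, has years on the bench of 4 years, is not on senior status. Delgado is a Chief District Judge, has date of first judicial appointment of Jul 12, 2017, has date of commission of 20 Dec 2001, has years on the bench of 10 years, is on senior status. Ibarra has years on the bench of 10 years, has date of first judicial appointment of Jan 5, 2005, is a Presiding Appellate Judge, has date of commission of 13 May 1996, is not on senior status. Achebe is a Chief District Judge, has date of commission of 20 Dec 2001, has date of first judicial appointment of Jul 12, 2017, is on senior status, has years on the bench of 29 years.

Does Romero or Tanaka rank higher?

Romero

By office: Romero and Tanaka (Justice of the Supreme Court); then Ibarra (Presiding Appellate Judge); then Petrov (Appellate Judge); then Delgado and Achebe (Chief District Judge).
Romero and Tanaka both have date of first judicial appointment May 2, 2012, so the next rule applies.
Romero and Tanaka are each not on senior status, so the next rule applies.
Romero and Tanaka both have date of commission 3 May 2019, so the next rule applies.
Among Romero and Tanaka, by years on the bench (lower first): Romero (4 years) before Tanaka (28 years).
Delgado and Achebe both have date of first judicial appointment Jul 12, 2017, so the next rule applies.
Delgado and Achebe are each on senior status, so the next rule applies.
Delgado and Achebe both have date of commission 20 Dec 2001, so the next rule applies.
Among Delgado and Achebe, by years on the bench (lower first): Delgado (10 years) before Achebe (29 years).
So Romero takes precedence.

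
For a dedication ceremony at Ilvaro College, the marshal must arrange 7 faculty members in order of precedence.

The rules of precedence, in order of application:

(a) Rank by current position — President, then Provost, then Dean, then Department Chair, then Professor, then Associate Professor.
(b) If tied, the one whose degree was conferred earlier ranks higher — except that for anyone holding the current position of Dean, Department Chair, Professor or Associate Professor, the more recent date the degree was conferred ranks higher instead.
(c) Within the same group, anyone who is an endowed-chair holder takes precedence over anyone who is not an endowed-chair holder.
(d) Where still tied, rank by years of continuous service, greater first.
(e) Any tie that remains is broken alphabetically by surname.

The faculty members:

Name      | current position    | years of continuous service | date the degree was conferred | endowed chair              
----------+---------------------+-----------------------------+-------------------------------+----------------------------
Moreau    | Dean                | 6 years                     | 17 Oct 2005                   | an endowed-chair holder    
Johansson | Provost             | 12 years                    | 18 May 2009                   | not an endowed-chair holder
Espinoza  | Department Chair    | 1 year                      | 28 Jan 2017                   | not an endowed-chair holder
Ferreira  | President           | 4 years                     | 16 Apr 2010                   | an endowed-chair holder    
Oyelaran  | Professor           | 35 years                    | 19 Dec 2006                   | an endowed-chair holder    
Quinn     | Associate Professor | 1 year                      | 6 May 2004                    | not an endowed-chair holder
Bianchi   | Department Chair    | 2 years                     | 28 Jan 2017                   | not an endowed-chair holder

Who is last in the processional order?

Quinn

By current position: Ferreira (President); then Johansson (Provost); then Moreau (Dean); then Bianchi and Espinoza (Department Chair); then Oyelaran (Professor); then Quinn (Associate Professor).
Bianchi and Espinoza both have date the degree was conferred 28 Jan 2017, so the next rule applies.
Bianchi and Espinoza are each not an endowed-chair holder, so the next rule applies.
Among Bianchi and Espinoza, by years of continuous service (higher first): Bianchi (2 years) before Espinoza (1 year).
Order: Ferreira, Johansson, Moreau, Bianchi, Espinoza, Oyelaran, Quinn.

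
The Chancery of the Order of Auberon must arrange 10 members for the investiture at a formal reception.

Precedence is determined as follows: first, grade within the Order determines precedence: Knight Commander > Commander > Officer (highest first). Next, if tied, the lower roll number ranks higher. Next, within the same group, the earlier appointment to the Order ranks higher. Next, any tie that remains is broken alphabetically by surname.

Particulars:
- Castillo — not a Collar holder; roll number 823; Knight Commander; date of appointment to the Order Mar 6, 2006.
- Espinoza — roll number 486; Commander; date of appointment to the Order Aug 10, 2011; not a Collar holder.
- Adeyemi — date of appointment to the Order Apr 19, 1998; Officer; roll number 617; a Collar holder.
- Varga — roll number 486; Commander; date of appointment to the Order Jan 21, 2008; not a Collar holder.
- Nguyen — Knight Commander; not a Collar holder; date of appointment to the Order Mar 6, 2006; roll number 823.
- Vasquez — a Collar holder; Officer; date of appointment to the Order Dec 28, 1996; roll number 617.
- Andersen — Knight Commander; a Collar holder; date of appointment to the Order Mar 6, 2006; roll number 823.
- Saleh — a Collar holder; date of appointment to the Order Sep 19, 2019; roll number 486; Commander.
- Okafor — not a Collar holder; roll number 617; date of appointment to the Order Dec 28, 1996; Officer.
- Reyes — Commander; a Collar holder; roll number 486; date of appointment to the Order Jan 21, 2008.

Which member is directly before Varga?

Reyes

By grade within the Order: Andersen, Castillo and Nguyen (Knight Commander); then Reyes, Varga, Espinoza and Saleh (Commander); then Okafor, Vasquez and Adeyemi (Officer).
Andersen, Castillo and Nguyen all have roll number 823, so the next rule applies.
Andersen, Castillo and Nguyen all have date of appointment to the Order Mar 6, 2006, so the next rule applies.
Among Andersen, Castillo and Nguyen, alphabetically by surname: Andersen before Castillo before Nguyen.
Reyes, Varga, Espinoza and Saleh all have roll number 486, so the next rule applies.
Among Reyes, Varga, Espinoza and Saleh, by date of appointment to the Order (earlier first): Reyes and Varga (Jan 21, 2008) before Espinoza (Aug 10, 2011) before Saleh (Sep 19, 2019).
Among Reyes and Varga, alphabetically by surname: Reyes before Varga.
Okafor, Vasquez and Adeyemi all have roll number 617, so the next rule applies.
Among Okafor, Vasquez and Adeyemi, by date of appointment to the Order (earlier first): Okafor and Vasquez (Dec 28, 1996) before Adeyemi (Apr 19, 1998).
Among Okafor and Vasquez, alphabetically by surname: Okafor before Vasquez.
Order: Andersen, Castillo, Nguyen, Reyes, Varga, Espinoza, Saleh, Okafor, Vasquez, Adeyemi.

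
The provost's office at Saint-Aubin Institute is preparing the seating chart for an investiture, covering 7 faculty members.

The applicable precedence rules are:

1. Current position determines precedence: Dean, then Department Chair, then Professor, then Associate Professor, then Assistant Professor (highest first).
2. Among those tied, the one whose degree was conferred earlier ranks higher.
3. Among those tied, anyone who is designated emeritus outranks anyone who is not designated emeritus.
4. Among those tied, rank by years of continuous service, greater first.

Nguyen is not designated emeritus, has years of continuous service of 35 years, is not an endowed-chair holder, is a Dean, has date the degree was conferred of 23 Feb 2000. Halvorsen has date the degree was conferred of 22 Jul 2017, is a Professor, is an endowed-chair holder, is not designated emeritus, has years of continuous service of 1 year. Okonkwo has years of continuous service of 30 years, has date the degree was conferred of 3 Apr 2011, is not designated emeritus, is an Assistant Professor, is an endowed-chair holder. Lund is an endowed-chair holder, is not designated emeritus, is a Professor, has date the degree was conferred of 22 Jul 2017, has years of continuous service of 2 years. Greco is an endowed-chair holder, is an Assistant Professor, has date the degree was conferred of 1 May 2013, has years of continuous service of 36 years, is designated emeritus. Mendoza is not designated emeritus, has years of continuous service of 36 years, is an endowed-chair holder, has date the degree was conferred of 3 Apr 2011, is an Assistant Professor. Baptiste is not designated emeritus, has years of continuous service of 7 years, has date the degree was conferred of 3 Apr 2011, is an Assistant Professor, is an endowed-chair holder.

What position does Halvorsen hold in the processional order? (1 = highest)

3

By current position: Nguyen (Dean); then Lund and Halvorsen (Professor); then Mendoza, Okonkwo, Baptiste and Greco (Assistant Professor).
Lund and Halvorsen both have date the degree was conferred 22 Jul 2017, so the next rule applies.
Lund and Halvorsen are each not designated emeritus, so the next rule applies.
Among Lund and Halvorsen, by years of continuous service (higher first): Lund (2 years) before Halvorsen (1 year).
Among Mendoza, Okonkwo, Baptiste and Greco, by date the degree was conferred (earlier first): Mendoza, Okonkwo and Baptiste (3 Apr 2011) before Greco (1 May 2013).
Mendoza, Okonkwo and Baptiste are each not designated emeritus, so the next rule applies.
Among Mendoza, Okonkwo and Baptiste, by years of continuous service (higher first): Mendoza (36 years) before Okonkwo (30 years) before Baptiste (7 years).
Order: Nguyen, Lund, Halvorsen, Mendoza, Okonkwo, Baptiste, Greco. So position 3.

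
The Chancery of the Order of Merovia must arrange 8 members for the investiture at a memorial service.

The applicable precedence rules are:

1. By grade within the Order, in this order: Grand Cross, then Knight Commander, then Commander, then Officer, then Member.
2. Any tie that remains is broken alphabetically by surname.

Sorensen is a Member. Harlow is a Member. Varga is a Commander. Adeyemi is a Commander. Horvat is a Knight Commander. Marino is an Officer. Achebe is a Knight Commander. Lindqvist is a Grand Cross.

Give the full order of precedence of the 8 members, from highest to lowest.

Lindqvist, Achebe, Horvat, Adeyemi, Varga, Marino, Harlow, Sorensen

By grade within the Order: Lindqvist (Grand Cross); then Achebe and Horvat (Knight Commander); then Adeyemi and Varga (Commander); then Marino (Officer); then Harlow and Sorensen (Member).
Among Achebe and Horvat, alphabetically by surname: Achebe before Horvat.
Among Adeyemi and Varga, alphabetically by surname: Adeyemi before Varga.
Among Harlow and Sorensen, alphabetically by surname: Harlow before Sorensen.
Full order: Lindqvist, Achebe, Horvat, Adeyemi, Varga, Marino, Harlow, Sorensen.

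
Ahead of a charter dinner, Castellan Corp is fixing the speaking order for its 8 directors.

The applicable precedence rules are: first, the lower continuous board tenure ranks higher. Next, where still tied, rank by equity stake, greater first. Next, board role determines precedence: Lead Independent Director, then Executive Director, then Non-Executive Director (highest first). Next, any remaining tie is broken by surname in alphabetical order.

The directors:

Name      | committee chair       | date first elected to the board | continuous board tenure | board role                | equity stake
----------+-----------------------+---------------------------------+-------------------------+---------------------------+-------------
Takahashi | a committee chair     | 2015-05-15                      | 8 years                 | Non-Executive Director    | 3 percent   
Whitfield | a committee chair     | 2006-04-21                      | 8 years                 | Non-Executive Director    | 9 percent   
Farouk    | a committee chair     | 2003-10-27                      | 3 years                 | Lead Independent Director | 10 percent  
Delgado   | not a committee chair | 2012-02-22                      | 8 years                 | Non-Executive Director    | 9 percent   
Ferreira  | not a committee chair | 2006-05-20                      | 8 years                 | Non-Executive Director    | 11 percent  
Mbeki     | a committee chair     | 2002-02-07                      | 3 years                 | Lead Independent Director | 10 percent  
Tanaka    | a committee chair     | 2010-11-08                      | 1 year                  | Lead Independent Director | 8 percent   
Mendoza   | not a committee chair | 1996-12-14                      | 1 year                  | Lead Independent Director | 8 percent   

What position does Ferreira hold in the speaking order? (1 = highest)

By continuous board tenure (lower first): Mendoza and Tanaka (both 1 year); then Farouk and Mbeki (both 3 years); then Ferreira, Delgado, Whitfield and Takahashi (each 8 years).
Mendoza and Tanaka both have equity stake 8 percent, so the next rule applies.
Mendoza and Tanaka are each Lead Independent Director, so the next rule applies.
Among Mendoza and Tanaka, alphabetically by surname: Mendoza before Tanaka.
Farouk and Mbeki both have equity stake 10 percent, so the next rule applies.
Farouk and Mbeki are each Lead Independent Director, so the next rule applies.
Among Farouk and Mbeki, alphabetically by surname: Farouk before Mbeki.
Among Ferreira, Delgado, Whitfield and Takahashi, by equity stake (higher first): Ferreira (11 percent) before Delgado and Whitfield (9 percent) before Takahashi (3 percent).
Delgado and Whitfield are each Non-Executive Director, so the next rule applies.
Among Delgado and Whitfield, alphabetically by surname: Delgado before Whitfield.
Order: Mendoza, Tanaka, Farouk, Mbeki, Ferreira, Delgado, Whitfield, Takahashi. So position 5.

5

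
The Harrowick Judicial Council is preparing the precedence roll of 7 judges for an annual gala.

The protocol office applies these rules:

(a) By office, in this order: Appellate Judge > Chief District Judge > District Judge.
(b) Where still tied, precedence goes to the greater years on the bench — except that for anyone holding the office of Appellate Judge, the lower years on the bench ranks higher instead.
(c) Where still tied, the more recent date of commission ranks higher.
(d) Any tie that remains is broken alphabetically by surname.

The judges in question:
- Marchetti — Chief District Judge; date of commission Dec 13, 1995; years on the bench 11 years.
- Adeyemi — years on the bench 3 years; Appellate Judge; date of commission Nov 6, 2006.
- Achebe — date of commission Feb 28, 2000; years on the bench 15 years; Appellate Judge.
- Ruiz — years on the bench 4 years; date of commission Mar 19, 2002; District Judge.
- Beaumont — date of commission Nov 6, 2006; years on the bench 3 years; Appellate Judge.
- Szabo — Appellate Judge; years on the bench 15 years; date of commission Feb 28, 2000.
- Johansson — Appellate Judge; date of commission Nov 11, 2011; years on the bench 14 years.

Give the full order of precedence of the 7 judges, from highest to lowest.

By office: Adeyemi, Beaumont, Johansson, Achebe and Szabo (Appellate Judge); then Marchetti (Chief District Judge); then Ruiz (District Judge).
Among Adeyemi, Beaumont, Johansson, Achebe and Szabo, by years on the bench (lower first) (reversed rule for this group): Adeyemi and Beaumont (3 years) before Johansson (14 years) before Achebe and Szabo (15 years).
Adeyemi and Beaumont both have date of commission Nov 6, 2006, so the next rule applies.
Among Adeyemi and Beaumont, alphabetically by surname: Adeyemi before Beaumont.
Achebe and Szabo both have date of commission Feb 28, 2000, so the next rule applies.
Among Achebe and Szabo, alphabetically by surname: Achebe before Szabo.
Full order: Adeyemi, Beaumont, Johansson, Achebe, Szabo, Marchetti, Ruiz.

Adeyemi, Beaumont, Johansson, Achebe, Szabo, Marchetti, Ruiz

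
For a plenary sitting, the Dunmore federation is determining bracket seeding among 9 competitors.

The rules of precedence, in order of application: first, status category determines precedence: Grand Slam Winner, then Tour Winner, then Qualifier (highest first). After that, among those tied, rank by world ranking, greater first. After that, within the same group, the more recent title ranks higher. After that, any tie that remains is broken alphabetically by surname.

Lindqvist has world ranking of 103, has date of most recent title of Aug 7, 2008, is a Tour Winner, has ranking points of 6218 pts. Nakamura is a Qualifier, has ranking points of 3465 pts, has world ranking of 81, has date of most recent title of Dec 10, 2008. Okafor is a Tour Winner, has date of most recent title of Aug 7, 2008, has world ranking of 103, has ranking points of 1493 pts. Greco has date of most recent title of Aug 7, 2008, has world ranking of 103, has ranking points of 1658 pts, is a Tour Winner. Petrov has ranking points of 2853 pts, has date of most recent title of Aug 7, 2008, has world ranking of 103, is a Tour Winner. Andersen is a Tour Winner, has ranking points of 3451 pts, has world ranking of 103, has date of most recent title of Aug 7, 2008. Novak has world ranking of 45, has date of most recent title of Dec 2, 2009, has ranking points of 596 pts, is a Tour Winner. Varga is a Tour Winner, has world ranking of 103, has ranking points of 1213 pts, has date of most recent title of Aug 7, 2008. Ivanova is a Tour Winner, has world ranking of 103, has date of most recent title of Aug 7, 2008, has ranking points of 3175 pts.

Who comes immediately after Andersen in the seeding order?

By status category: Andersen, Greco, Ivanova, Lindqvist, Okafor, Petrov, Varga and Novak (Tour Winner); then Nakamura (Qualifier).
Among Andersen, Greco, Ivanova, Lindqvist, Okafor, Petrov, Varga and Novak, by world ranking (higher first): Andersen, Greco, Ivanova, Lindqvist, Okafor, Petrov and Varga (103) before Novak (45).
Andersen, Greco, Ivanova, Lindqvist, Okafor, Petrov and Varga all have date of most recent title Aug 7, 2008, so the next rule applies.
Among Andersen, Greco, Ivanova, Lindqvist, Okafor, Petrov and Varga, alphabetically by surname: Andersen before Greco before Ivanova before Lindqvist before Okafor before Petrov before Varga.
Order: Andersen, Greco, Ivanova, Lindqvist, Okafor, Petrov, Varga, Novak, Nakamura.

Greco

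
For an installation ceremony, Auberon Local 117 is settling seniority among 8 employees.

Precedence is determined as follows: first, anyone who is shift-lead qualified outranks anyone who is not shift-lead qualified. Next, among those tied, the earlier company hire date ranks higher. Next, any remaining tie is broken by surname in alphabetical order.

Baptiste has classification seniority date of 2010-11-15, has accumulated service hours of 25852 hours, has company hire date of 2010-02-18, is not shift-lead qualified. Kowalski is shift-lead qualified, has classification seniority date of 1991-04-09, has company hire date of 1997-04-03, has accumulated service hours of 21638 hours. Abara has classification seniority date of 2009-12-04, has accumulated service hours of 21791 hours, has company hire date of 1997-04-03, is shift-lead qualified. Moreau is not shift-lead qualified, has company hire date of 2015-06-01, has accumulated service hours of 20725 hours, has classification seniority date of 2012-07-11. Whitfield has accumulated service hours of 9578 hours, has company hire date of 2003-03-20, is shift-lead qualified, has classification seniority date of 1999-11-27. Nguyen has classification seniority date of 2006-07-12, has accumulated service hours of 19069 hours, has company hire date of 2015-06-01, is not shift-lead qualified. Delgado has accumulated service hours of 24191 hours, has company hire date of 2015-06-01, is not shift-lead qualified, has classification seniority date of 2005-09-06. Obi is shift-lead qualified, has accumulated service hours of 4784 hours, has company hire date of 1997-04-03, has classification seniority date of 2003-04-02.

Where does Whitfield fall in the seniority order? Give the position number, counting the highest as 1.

4

By the first rule: Abara, Kowalski, Obi and Whitfield (each shift-lead qualified); then Baptiste, Delgado, Moreau and Nguyen (each not shift-lead qualified).
Among Abara, Kowalski, Obi and Whitfield, by company hire date (earlier first): Abara, Kowalski and Obi (1997-04-03) before Whitfield (2003-03-20).
Among Abara, Kowalski and Obi, alphabetically by surname: Abara before Kowalski before Obi.
Among Baptiste, Delgado, Moreau and Nguyen, by company hire date (earlier first): Baptiste (2010-02-18) before Delgado, Moreau and Nguyen (2015-06-01).
Among Delgado, Moreau and Nguyen, alphabetically by surname: Delgado before Moreau before Nguyen.
Order: Abara, Kowalski, Obi, Whitfield, Baptiste, Delgado, Moreau, Nguyen. So position 4.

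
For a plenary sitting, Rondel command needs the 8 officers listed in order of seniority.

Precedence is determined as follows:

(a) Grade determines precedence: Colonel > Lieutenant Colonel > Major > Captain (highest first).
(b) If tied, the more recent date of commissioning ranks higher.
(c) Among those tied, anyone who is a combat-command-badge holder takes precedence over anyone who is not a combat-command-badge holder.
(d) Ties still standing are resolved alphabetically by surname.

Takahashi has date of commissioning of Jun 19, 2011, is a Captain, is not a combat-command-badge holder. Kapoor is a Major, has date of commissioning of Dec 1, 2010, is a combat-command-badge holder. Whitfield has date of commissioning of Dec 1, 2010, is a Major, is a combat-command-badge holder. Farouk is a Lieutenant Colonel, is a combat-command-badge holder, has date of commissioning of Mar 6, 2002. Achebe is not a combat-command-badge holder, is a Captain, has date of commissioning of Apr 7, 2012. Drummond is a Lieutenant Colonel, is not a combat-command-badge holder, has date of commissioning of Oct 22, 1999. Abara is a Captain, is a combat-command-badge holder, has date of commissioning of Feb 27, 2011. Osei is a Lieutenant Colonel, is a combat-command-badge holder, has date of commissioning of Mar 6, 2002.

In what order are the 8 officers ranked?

Farouk, Osei, Drummond, Kapoor, Whitfield, Achebe, Takahashi, Abara

By grade: Farouk, Osei and Drummond (Lieutenant Colonel); then Kapoor and Whitfield (Major); then Achebe, Takahashi and Abara (Captain).
Among Farouk, Osei and Drummond, by date of commissioning (later first): Farouk and Osei (Mar 6, 2002) before Drummond (Oct 22, 1999).
Farouk and Osei are each a combat-command-badge holder, so the next rule applies.
Among Farouk and Osei, alphabetically by surname: Farouk before Osei.
Kapoor and Whitfield both have date of commissioning Dec 1, 2010, so the next rule applies.
Kapoor and Whitfield are each a combat-command-badge holder, so the next rule applies.
Among Kapoor and Whitfield, alphabetically by surname: Kapoor before Whitfield.
Among Achebe, Takahashi and Abara, by date of commissioning (later first): Achebe (Apr 7, 2012) before Takahashi (Jun 19, 2011) before Abara (Feb 27, 2011).
Full order: Farouk, Osei, Drummond, Kapoor, Whitfield, Achebe, Takahashi, Abara.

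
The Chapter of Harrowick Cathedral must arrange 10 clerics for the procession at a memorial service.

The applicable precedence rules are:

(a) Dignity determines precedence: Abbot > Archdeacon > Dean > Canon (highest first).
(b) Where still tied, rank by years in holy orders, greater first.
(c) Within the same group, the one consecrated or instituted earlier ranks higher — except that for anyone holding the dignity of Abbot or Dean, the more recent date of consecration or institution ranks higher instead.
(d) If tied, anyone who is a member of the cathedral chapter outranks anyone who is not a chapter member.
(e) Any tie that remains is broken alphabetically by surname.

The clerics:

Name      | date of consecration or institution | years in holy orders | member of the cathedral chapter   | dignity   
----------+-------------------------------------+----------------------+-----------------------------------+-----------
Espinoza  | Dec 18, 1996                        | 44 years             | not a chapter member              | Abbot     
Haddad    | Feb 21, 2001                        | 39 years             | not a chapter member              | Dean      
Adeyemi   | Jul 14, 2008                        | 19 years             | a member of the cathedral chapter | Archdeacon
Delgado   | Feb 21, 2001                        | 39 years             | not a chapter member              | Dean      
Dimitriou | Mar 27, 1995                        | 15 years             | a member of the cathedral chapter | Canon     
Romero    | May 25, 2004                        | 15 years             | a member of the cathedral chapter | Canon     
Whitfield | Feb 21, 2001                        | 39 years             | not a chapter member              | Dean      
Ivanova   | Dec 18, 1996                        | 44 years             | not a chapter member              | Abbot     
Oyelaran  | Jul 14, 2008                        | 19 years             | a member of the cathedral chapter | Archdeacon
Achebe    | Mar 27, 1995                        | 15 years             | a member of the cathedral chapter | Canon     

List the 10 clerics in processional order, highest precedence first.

Espinoza, Ivanova, Adeyemi, Oyelaran, Delgado, Haddad, Whitfield, Achebe, Dimitriou, Romero

By dignity: Espinoza and Ivanova (Abbot); then Adeyemi and Oyelaran (Archdeacon); then Delgado, Haddad and Whitfield (Dean); then Achebe, Dimitriou and Romero (Canon).
Espinoza and Ivanova both have years in holy orders 44 years, so the next rule applies.
Espinoza and Ivanova both have date of consecration or institution Dec 18, 1996, so the next rule applies.
Espinoza and Ivanova are each not a chapter member, so the next rule applies.
Among Espinoza and Ivanova, alphabetically by surname: Espinoza before Ivanova.
Adeyemi and Oyelaran both have years in holy orders 19 years, so the next rule applies.
Adeyemi and Oyelaran both have date of consecration or institution Jul 14, 2008, so the next rule applies.
Adeyemi and Oyelaran are each a member of the cathedral chapter, so the next rule applies.
Among Adeyemi and Oyelaran, alphabetically by surname: Adeyemi before Oyelaran.
Delgado, Haddad and Whitfield all have years in holy orders 39 years, so the next rule applies.
Delgado, Haddad and Whitfield all have date of consecration or institution Feb 21, 2001, so the next rule applies.
Delgado, Haddad and Whitfield are each not a chapter member, so the next rule applies.
Among Delgado, Haddad and Whitfield, alphabetically by surname: Delgado before Haddad before Whitfield.
Achebe, Dimitriou and Romero all have years in holy orders 15 years, so the next rule applies.
Among Achebe, Dimitriou and Romero, by date of consecration or institution (earlier first): Achebe and Dimitriou (Mar 27, 1995) before Romero (May 25, 2004).
Achebe and Dimitriou are each a member of the cathedral chapter, so the next rule applies.
Among Achebe and Dimitriou, alphabetically by surname: Achebe before Dimitriou.
Full order: Espinoza, Ivanova, Adeyemi, Oyelaran, Delgado, Haddad, Whitfield, Achebe, Dimitriou, Romero.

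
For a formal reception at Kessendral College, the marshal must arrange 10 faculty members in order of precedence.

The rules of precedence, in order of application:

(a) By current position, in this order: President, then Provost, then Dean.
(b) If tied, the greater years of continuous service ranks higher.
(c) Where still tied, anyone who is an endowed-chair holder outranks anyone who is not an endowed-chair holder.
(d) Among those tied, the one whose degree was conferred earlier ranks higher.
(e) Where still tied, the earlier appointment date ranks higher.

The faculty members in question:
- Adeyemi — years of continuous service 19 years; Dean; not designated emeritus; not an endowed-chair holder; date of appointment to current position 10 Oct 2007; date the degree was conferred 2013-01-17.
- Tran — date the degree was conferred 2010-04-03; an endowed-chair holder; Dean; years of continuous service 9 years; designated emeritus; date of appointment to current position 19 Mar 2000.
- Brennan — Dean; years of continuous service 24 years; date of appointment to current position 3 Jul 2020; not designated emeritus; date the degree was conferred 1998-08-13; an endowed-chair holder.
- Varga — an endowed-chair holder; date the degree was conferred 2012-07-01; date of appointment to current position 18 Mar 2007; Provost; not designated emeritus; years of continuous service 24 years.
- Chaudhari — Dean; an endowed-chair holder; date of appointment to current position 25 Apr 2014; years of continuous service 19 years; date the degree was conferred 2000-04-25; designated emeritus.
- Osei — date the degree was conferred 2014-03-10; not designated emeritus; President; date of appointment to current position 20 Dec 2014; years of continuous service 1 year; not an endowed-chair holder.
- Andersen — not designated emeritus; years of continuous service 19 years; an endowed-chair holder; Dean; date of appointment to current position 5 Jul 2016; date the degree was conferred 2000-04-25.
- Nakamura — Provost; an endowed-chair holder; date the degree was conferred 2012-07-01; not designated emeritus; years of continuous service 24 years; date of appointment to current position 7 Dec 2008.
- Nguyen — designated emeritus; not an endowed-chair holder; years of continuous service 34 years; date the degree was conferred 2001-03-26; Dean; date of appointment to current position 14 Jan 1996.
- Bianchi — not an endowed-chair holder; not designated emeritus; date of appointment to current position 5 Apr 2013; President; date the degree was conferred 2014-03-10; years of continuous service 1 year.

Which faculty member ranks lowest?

By current position: Bianchi and Osei (President); then Varga and Nakamura (Provost); then Nguyen, Brennan, Chaudhari, Andersen, Adeyemi and Tran (Dean).
Bianchi and Osei both have years of continuous service 1 year, so the next rule applies.
Bianchi and Osei are each not an endowed-chair holder, so the next rule applies.
Bianchi and Osei both have date the degree was conferred 2014-03-10, so the next rule applies.
Among Bianchi and Osei, by date of appointment to current position (earlier first): Bianchi (5 Apr 2013) before Osei (20 Dec 2014).
Varga and Nakamura both have years of continuous service 24 years, so the next rule applies.
Varga and Nakamura are each an endowed-chair holder, so the next rule applies.
Varga and Nakamura both have date the degree was conferred 2012-07-01, so the next rule applies.
Among Varga and Nakamura, by date of appointment to current position (earlier first): Varga (18 Mar 2007) before Nakamura (7 Dec 2008).
Among Nguyen, Brennan, Chaudhari, Andersen, Adeyemi and Tran, by years of continuous service (higher first): Nguyen (34 years) before Brennan (24 years) before Chaudhari, Andersen and Adeyemi (19 years) before Tran (9 years).
Among Chaudhari, Andersen and Adeyemi, an endowed-chair holder before not an endowed-chair holder: Chaudhari and Andersen (an endowed-chair holder) before Adeyemi (not an endowed-chair holder).
Chaudhari and Andersen both have date the degree was conferred 2000-04-25, so the next rule applies.
Among Chaudhari and Andersen, by date of appointment to current position (earlier first): Chaudhari (25 Apr 2014) before Andersen (5 Jul 2016).
Order: Bianchi, Osei, Varga, Nakamura, Nguyen, Brennan, Chaudhari, Andersen, Adeyemi, Tran.

Tran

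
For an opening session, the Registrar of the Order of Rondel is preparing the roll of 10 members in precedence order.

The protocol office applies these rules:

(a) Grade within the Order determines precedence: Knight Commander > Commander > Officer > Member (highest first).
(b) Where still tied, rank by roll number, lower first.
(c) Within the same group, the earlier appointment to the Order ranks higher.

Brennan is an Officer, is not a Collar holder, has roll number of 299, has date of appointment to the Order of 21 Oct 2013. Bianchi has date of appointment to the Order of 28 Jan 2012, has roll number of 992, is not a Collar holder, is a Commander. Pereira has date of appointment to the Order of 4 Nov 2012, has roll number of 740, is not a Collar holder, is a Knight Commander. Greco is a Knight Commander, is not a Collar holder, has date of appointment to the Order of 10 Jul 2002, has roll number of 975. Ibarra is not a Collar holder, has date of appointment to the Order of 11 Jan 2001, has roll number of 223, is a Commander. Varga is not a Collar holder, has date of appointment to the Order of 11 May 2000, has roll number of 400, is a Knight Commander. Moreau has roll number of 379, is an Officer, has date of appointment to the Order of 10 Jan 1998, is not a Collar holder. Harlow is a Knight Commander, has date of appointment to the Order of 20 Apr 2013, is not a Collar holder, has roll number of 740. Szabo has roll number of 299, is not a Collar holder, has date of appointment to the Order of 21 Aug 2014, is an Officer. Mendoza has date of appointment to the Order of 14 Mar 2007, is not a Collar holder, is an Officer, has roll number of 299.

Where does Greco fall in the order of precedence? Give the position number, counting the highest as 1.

By grade within the Order: Varga, Pereira, Harlow and Greco (Knight Commander); then Ibarra and Bianchi (Commander); then Mendoza, Brennan, Szabo and Moreau (Officer).
Among Varga, Pereira, Harlow and Greco, by roll number (lower first): Varga (400) before Pereira and Harlow (740) before Greco (975).
Among Pereira and Harlow, by date of appointment to the Order (earlier first): Pereira (4 Nov 2012) before Harlow (20 Apr 2013).
Among Ibarra and Bianchi, by roll number (lower first): Ibarra (223) before Bianchi (992).
Among Mendoza, Brennan, Szabo and Moreau, by roll number (lower first): Mendoza, Brennan and Szabo (299) before Moreau (379).
Among Mendoza, Brennan and Szabo, by date of appointment to the Order (earlier first): Mendoza (14 Mar 2007) before Brennan (21 Oct 2013) before Szabo (21 Aug 2014).
Order: Varga, Pereira, Harlow, Greco, Ibarra, Bianchi, Mendoza, Brennan, Szabo, Moreau. So position 4.

4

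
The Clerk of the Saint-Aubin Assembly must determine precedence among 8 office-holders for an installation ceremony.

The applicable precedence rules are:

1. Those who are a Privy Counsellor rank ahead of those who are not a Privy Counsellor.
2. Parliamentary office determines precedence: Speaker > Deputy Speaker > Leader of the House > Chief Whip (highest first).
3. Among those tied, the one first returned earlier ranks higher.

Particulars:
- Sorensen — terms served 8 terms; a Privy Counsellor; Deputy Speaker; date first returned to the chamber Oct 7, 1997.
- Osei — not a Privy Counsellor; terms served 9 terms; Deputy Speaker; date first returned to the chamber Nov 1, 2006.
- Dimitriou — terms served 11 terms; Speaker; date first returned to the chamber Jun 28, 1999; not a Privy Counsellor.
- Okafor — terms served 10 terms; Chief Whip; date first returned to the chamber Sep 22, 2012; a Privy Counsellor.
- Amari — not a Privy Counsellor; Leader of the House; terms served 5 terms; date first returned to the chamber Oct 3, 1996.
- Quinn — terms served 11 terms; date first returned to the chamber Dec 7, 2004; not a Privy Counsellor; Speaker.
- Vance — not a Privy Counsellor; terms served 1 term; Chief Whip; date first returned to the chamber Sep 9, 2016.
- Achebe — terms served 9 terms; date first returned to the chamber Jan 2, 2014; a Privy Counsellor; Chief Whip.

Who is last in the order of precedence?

By the first rule: Sorensen, Okafor and Achebe (each a Privy Counsellor); then Dimitriou, Quinn, Osei, Amari and Vance (each not a Privy Counsellor).
Among Sorensen, Okafor and Achebe, by parliamentary office: Sorensen (Deputy Speaker) before Okafor and Achebe (Chief Whip).
Among Okafor and Achebe, by date first returned to the chamber (earlier first): Okafor (Sep 22, 2012) before Achebe (Jan 2, 2014).
Among Dimitriou, Quinn, Osei, Amari and Vance, by parliamentary office: Dimitriou and Quinn (Speaker) before Osei (Deputy Speaker) before Amari (Leader of the House) before Vance (Chief Whip).
Among Dimitriou and Quinn, by date first returned to the chamber (earlier first): Dimitriou (Jun 28, 1999) before Quinn (Dec 7, 2004).
Order: Sorensen, Okafor, Achebe, Dimitriou, Quinn, Osei, Amari, Vance.

Vance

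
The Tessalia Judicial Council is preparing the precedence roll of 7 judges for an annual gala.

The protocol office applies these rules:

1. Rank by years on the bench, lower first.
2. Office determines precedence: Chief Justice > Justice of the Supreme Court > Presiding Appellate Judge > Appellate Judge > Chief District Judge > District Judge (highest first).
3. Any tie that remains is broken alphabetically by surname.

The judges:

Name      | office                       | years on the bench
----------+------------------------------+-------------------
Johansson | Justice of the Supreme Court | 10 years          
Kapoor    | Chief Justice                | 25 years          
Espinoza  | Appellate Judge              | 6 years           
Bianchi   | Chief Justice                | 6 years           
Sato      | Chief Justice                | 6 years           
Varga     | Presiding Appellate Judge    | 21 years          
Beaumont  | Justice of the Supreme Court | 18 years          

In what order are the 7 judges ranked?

By years on the bench (lower first): Bianchi, Sato and Espinoza (each 6 years); then Johansson (10 years); then Beaumont (18 years); then Varga (21 years); then Kapoor (25 years).
Among Bianchi, Sato and Espinoza, by office: Bianchi and Sato (Chief Justice) before Espinoza (Appellate Judge).
Among Bianchi and Sato, alphabetically by surname: Bianchi before Sato.
Full order: Bianchi, Sato, Espinoza, Johansson, Beaumont, Varga, Kapoor.

Bianchi, Sato, Espinoza, Johansson, Beaumont, Varga, Kapoor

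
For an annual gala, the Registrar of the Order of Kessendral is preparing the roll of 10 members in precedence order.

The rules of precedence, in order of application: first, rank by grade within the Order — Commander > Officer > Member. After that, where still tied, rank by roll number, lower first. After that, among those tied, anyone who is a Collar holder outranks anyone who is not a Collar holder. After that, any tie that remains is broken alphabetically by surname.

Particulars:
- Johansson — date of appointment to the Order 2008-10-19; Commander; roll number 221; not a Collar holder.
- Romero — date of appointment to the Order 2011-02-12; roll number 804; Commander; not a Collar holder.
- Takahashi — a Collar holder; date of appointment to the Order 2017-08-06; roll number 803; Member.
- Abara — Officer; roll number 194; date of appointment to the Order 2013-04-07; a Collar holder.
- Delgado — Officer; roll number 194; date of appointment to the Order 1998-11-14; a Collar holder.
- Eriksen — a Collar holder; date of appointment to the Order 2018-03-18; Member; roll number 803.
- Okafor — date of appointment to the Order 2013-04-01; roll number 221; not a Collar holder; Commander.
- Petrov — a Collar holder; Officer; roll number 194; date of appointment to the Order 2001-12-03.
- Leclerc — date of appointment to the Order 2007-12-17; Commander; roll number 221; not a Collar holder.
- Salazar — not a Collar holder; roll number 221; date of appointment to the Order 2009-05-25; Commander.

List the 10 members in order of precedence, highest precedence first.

Johansson, Leclerc, Okafor, Salazar, Romero, Abara, Delgado, Petrov, Eriksen, Takahashi

By grade within the Order: Johansson, Leclerc, Okafor, Salazar and Romero (Commander); then Abara, Delgado and Petrov (Officer); then Eriksen and Takahashi (Member).
Among Johansson, Leclerc, Okafor, Salazar and Romero, by roll number (lower first): Johansson, Leclerc, Okafor and Salazar (221) before Romero (804).
Johansson, Leclerc, Okafor and Salazar are each not a Collar holder, so the next rule applies.
Among Johansson, Leclerc, Okafor and Salazar, alphabetically by surname: Johansson before Leclerc before Okafor before Salazar.
Abara, Delgado and Petrov all have roll number 194, so the next rule applies.
Abara, Delgado and Petrov are each a Collar holder, so the next rule applies.
Among Abara, Delgado and Petrov, alphabetically by surname: Abara before Delgado before Petrov.
Eriksen and Takahashi both have roll number 803, so the next rule applies.
Eriksen and Takahashi are each a Collar holder, so the next rule applies.
Among Eriksen and Takahashi, alphabetically by surname: Eriksen before Takahashi.
Full order: Johansson, Leclerc, Okafor, Salazar, Romero, Abara, Delgado, Petrov, Eriksen, Takahashi.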